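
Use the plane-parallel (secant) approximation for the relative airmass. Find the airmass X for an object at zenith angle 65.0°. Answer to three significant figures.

2.37

X = sec z = 1/cos 65.0° = 1/0.4226 = 2.3662.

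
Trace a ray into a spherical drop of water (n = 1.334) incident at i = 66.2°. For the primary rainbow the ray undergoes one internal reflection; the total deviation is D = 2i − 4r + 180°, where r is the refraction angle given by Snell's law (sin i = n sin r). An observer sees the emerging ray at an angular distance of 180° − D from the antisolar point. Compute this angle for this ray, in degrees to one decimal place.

sin r = sin 66.2° / 1.334 = 0.9150/1.334 = 0.6859; r = 43.30°.
D = 2·66.2° − 4·43.30° + 180° = 132.40° − 173.22° + 180° = 139.18°.
Angle from antisolar point = 180° − D = 40.82°.

40.8°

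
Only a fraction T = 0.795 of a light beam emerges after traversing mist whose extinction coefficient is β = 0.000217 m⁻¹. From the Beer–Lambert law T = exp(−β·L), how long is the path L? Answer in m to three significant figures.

Beer–Lambert: T = exp(−βL) ⇒ L = −ln(T)/β = −ln(0.795)/0.000217 = 0.2294/0.000217 = 1057 m.

1060 m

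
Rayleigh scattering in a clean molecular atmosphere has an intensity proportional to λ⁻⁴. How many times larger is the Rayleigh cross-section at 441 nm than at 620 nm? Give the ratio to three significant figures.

Rayleigh scattering ∝ λ⁻⁴, so the ratio of coefficients is the inverse fourth power of the wavelength ratio.
σ(441)/σ(620) = (620/441)⁴ = (1.4059)⁴ = 3.907.

3.91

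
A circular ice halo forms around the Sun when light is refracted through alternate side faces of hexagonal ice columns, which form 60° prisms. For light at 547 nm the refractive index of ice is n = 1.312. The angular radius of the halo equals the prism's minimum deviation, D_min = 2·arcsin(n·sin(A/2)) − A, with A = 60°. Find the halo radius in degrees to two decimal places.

21.99°

n·sin(A/2) = 1.312 × sin 30° = 1.312 × 0.5000 = 0.6560.
D_min = 2·arcsin(0.6560) − 60° = 2 × 40.996° − 60° = 21.991°.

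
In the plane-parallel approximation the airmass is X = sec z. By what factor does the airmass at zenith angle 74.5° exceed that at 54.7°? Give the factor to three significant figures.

2.16

X(74.5°)/X(54.7°) = sec 74.5° / sec 54.7° = cos 54.7° / cos 74.5° = 0.5779/0.2672 = 2.1623.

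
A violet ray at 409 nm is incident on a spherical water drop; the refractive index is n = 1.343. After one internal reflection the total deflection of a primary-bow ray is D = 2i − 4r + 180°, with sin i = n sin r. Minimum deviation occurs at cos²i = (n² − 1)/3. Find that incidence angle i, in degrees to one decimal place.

cos²i = (1.343² − 1)/3 = (1.80365 − 1)/3 = 0.26788.
cos i = 0.51757, so i = 58.830°.

58.8°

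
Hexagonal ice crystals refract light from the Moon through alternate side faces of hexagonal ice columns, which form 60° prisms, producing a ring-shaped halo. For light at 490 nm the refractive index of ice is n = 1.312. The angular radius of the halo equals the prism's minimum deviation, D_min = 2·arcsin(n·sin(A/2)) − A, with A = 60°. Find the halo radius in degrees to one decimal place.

22.0°

n·sin(A/2) = 1.312 × sin 30° = 1.312 × 0.5000 = 0.6560.
D_min = 2·arcsin(0.6560) − 60° = 2 × 40.996° − 60° = 21.991°.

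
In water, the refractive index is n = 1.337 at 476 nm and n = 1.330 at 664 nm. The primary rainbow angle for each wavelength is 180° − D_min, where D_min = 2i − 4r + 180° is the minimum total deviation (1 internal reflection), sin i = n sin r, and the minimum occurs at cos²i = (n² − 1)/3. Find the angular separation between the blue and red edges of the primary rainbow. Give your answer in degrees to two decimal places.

1.02°

At 476 nm (n = 1.337): cos²i = 0.26252 → i = 59.178°, r = 39.964°, D_min = 138.500°, rainbow angle = 41.500°.
At 664 nm (n = 1.330): cos²i = 0.25630 → i = 59.585°, r = 40.422°, D_min = 137.484°, rainbow angle = 42.516°.
Angular width = |41.500° − 42.516°| = 1.016°.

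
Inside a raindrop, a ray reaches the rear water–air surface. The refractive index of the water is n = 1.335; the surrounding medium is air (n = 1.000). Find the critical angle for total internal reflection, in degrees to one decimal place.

48.5°

sin θ_c = n_air / n = 1.000 / 1.335 = 0.7491.
θ_c = arcsin(0.7491) = 48.51°.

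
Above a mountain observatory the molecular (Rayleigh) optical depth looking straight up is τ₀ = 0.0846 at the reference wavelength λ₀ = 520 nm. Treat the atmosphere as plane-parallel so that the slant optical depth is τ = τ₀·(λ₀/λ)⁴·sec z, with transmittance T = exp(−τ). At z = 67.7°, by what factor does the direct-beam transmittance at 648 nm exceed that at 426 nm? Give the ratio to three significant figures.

1.50

Airmass: sec 67.7° = 2.6354.
τ(648 nm) = 0.0846 × (520/648)⁴ × 2.6354 = 0.0846 × 0.4147 × 2.6354 = 0.0925.
τ(426 nm) = 0.0846 × (520/426)⁴ × 2.6354 = 0.0846 × 2.2201 × 2.6354 = 0.4950.
T(648)/T(426) = exp(τ_B − τ_A) = exp(0.4025) = 1.4956.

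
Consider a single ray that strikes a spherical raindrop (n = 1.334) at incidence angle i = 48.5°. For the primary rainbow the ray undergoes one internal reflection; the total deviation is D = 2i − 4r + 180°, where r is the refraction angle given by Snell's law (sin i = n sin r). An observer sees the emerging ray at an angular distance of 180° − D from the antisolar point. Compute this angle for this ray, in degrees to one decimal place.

sin r = sin 48.5° / 1.334 = 0.7490/1.334 = 0.5614; r = 34.16°.
D = 2·48.5° − 4·34.16° + 180° = 97.00° − 136.62° + 180° = 140.38°.
Angle from antisolar point = 180° − D = 39.62°.

39.6°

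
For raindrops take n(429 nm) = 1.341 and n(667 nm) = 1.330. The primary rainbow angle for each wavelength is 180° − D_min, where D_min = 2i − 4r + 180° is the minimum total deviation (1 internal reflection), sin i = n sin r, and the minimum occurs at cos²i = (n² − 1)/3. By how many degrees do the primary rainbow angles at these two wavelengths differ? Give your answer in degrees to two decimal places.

At 429 nm (n = 1.341): cos²i = 0.26609 → i = 58.946°, r = 39.705°, D_min = 139.071°, rainbow angle = 40.929°.
At 667 nm (n = 1.330): cos²i = 0.25630 → i = 59.585°, r = 40.422°, D_min = 137.484°, rainbow angle = 42.516°.
Angular width = |40.929° − 42.516°| = 1.588°.

1.59°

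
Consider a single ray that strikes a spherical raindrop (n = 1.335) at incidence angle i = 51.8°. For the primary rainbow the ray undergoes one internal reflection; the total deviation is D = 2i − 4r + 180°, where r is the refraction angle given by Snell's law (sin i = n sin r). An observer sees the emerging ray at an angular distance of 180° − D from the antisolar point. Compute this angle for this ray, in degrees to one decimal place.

40.6°

sin r = sin 51.8° / 1.335 = 0.7859/1.335 = 0.5887; r = 36.06°.
D = 2·51.8° − 4·36.06° + 180° = 103.60° − 144.25° + 180° = 139.35°.
Angle from antisolar point = 180° − D = 40.65°.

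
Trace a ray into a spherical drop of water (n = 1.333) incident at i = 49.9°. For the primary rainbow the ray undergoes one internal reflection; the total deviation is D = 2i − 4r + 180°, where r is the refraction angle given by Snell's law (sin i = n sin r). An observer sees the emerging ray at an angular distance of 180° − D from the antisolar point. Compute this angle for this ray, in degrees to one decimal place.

sin r = sin 49.9° / 1.333 = 0.7649/1.333 = 0.5738; r = 35.02°.
D = 2·49.9° − 4·35.02° + 180° = 99.80° − 140.07° + 180° = 139.73°.
Angle from antisolar point = 180° − D = 40.27°.

40.3°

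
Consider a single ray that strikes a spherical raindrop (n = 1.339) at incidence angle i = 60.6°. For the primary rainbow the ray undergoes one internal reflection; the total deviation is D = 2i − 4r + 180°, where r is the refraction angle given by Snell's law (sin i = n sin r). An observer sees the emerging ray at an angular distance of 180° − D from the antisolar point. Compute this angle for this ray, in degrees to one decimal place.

41.2°

sin r = sin 60.6° / 1.339 = 0.8712/1.339 = 0.6506; r = 40.59°.
D = 2·60.6° − 4·40.59° + 180° = 121.20° − 162.36° + 180° = 138.84°.
Angle from antisolar point = 180° − D = 41.16°.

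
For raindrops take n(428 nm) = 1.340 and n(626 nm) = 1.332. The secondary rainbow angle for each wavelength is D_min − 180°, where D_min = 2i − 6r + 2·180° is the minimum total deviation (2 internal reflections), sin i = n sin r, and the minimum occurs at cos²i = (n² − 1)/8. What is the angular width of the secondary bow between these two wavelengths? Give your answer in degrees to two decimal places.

At 428 nm (n = 1.340): cos²i = 0.09945 → i = 71.618°, r = 45.088°, D_min = 232.709°, rainbow angle = 52.709°.
At 626 nm (n = 1.332): cos²i = 0.09678 → i = 71.875°, r = 45.520°, D_min = 230.628°, rainbow angle = 50.628°.
Angular width = |52.709° − 50.628°| = 2.080°.

2.08°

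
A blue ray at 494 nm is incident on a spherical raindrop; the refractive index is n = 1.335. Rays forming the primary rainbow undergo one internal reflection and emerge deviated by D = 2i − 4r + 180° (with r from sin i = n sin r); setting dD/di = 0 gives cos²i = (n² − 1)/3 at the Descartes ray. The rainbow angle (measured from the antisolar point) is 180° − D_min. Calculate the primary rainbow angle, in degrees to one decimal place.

41.8°

cos²i = (1.78222 − 1)/3 = 0.26074; i = arccos(0.51063) = 59.294°.
sin r = sin 59.294°/1.335 = 0.64405; r = 40.094°.
D_min = 2·59.294° − 4·40.094° + 180° = 138.212°.
Rainbow angle = 180° − D_min = 41.788°.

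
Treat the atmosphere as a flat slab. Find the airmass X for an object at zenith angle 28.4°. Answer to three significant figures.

X = sec z = 1/cos 28.4° = 1/0.8796 = 1.1368.

1.14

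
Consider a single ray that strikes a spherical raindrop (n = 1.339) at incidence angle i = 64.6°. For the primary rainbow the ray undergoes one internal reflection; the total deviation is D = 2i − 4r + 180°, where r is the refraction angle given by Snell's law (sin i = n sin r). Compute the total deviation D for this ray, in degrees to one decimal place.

sin r = sin 64.6° / 1.339 = 0.9033/1.339 = 0.6746; r = 42.43°.
D = 2·64.6° − 4·42.43° + 180° = 129.20° − 169.70° + 180° = 139.50°.

139.5°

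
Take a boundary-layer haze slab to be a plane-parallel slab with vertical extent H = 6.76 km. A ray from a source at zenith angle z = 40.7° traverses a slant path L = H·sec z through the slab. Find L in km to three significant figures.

sec z = 1/cos 40.7° = 1.3190.
L = 6.76 × 1.3190 = 8.917 km.

8.92 km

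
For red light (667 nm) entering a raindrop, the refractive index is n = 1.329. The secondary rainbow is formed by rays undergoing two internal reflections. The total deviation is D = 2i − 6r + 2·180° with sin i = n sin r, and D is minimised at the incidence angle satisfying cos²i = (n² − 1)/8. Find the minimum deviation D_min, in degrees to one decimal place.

229.8°

cos²i = (1.76624 − 1)/8 = 0.09578; i = arccos(0.30948) = 71.972°.
sin r = sin 71.972°/1.329 = 0.71550; r = 45.685°.
D_min = 2·71.972° − 6·45.685° + 360° = 229.837°.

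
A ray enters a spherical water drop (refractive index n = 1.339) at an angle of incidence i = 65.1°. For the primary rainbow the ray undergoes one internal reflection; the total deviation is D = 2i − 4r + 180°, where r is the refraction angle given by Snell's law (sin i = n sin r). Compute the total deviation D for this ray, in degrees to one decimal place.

sin r = sin 65.1° / 1.339 = 0.9070/1.339 = 0.6774; r = 42.64°.
D = 2·65.1° − 4·42.64° + 180° = 130.20° − 170.56° + 180° = 139.64°.

139.6°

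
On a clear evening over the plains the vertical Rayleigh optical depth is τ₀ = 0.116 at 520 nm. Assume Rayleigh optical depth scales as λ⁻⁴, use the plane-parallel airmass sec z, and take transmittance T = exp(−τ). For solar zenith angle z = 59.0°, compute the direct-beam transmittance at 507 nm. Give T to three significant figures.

0.779

sec 59.0° = 1.9416.
τ = 0.116 × (520/507)⁴ × 1.9416 = 0.116 × 1.1066 × 1.9416 = 0.2492.
T = exp(−0.2492) = 0.7794.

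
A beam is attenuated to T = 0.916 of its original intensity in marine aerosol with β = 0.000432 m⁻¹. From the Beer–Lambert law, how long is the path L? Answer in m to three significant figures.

203 m

Beer–Lambert: T = exp(−βL) ⇒ L = −ln(T)/β = −ln(0.916)/0.000432 = 0.0877/0.000432 = 203.1 m.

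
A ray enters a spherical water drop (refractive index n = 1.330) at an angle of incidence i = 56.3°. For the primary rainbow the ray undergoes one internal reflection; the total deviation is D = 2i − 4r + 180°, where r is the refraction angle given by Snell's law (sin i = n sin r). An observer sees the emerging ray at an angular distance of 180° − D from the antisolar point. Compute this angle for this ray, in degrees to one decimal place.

42.3°

sin r = sin 56.3° / 1.330 = 0.8320/1.330 = 0.6255; r = 38.72°.
D = 2·56.3° − 4·38.72° + 180° = 112.60° − 154.88° + 180° = 137.72°.
Angle from antisolar point = 180° − D = 42.28°.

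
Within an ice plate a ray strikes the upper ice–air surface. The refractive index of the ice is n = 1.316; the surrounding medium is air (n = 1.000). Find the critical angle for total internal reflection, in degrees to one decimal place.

49.5°

sin θ_c = n_air / n = 1.000 / 1.316 = 0.7599.
θ_c = arcsin(0.7599) = 49.45°.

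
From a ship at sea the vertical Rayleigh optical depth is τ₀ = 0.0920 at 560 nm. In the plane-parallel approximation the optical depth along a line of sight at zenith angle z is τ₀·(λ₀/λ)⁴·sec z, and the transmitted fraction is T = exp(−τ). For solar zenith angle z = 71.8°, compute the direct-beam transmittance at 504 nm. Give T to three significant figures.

0.638

sec 71.8° = 3.2017.
τ = 0.0920 × (560/504)⁴ × 3.2017 = 0.0920 × 1.5242 × 3.2017 = 0.4489.
T = exp(−0.4489) = 0.6383.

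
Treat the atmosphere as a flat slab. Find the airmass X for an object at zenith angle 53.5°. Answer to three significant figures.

X = sec z = 1/cos 53.5° = 1/0.5948 = 1.6812.

1.68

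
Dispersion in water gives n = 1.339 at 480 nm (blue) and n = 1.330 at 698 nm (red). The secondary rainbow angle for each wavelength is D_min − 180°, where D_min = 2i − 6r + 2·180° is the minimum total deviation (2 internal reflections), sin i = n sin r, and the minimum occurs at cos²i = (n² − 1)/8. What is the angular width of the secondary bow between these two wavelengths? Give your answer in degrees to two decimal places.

At 480 nm (n = 1.339): cos²i = 0.09912 → i = 71.650°, r = 45.141°, D_min = 232.451°, rainbow angle = 52.451°.
At 698 nm (n = 1.330): cos²i = 0.09611 → i = 71.940°, r = 45.630°, D_min = 230.101°, rainbow angle = 50.101°.
Angular width = |52.451° − 50.101°| = 2.350°.

2.35°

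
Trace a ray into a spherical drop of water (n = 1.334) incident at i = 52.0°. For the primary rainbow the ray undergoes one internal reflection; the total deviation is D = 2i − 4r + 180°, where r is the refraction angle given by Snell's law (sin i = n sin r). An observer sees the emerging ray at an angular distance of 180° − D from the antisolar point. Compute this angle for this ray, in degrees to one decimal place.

40.8°

sin r = sin 52.0° / 1.334 = 0.7880/1.334 = 0.5907; r = 36.21°.
D = 2·52.0° − 4·36.21° + 180° = 104.00° − 144.83° + 180° = 139.17°.
Angle from antisolar point = 180° − D = 40.83°.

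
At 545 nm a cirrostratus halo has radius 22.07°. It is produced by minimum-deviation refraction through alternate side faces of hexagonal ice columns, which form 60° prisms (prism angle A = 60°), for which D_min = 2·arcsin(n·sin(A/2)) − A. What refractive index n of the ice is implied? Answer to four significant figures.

1.313

Rearranging: n = sin((D_min + A)/2) / sin(A/2).
(D_min + A)/2 = (22.07° + 60°)/2 = 41.035°.
n = sin 41.035° / sin 30° = 0.6565 / 0.5000 = 1.3130.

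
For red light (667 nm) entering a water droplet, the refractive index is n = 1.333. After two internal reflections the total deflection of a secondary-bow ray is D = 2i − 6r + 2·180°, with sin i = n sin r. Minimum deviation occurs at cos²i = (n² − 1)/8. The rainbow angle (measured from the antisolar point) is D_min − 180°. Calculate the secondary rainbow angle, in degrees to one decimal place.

50.9°

cos²i = (1.77689 − 1)/8 = 0.09711; i = arccos(0.31163) = 71.843°.
sin r = sin 71.843°/1.333 = 0.71283; r = 45.466°.
D_min = 2·71.843° − 6·45.466° + 360° = 230.891°.
Rainbow angle = D_min − 180° = 50.891°.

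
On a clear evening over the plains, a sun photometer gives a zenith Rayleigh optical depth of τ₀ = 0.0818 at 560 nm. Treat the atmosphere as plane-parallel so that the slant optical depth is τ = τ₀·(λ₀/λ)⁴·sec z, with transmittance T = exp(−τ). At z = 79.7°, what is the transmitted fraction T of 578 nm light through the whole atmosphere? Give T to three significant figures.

sec 79.7° = 5.5928.
τ = 0.0818 × (560/578)⁴ × 5.5928 = 0.0818 × 0.8811 × 5.5928 = 0.4031.
T = exp(−0.4031) = 0.6682.

0.668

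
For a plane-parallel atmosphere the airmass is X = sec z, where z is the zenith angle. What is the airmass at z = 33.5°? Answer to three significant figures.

1.20

X = sec z = 1/cos 33.5° = 1/0.8339 = 1.1992.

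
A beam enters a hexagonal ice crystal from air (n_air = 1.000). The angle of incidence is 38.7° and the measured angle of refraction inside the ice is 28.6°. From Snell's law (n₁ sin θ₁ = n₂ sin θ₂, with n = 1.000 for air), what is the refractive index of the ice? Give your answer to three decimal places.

1.306

n = sin θ_i / sin θ_r = sin 38.7° / sin 28.6° = 0.6252 / 0.4787 = 1.3061.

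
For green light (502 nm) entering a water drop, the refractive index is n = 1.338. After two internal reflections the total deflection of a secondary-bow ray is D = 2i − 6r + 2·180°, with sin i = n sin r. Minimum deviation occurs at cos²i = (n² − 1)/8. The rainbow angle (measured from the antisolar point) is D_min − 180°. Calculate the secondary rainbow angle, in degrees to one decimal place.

cos²i = (1.79024 − 1)/8 = 0.09878; i = arccos(0.31429) = 71.682°.
sin r = sin 71.682°/1.338 = 0.70951; r = 45.195°.
D_min = 2·71.682° − 6·45.195° + 360° = 232.193°.
Rainbow angle = D_min − 180° = 52.193°.

52.2°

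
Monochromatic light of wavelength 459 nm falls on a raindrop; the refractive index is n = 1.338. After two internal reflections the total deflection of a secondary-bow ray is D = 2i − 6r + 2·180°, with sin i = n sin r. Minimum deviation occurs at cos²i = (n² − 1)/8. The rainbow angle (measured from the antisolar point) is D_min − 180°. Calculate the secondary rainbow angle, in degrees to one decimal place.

cos²i = (1.79024 − 1)/8 = 0.09878; i = arccos(0.31429) = 71.682°.
sin r = sin 71.682°/1.338 = 0.70951; r = 45.195°.
D_min = 2·71.682° − 6·45.195° + 360° = 232.193°.
Rainbow angle = D_min − 180° = 52.193°.

52.2°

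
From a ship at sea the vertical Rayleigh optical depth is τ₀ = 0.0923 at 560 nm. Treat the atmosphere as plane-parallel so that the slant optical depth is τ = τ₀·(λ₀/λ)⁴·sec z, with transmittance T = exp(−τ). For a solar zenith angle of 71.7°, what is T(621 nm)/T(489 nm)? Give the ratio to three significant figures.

1.37

Airmass: sec 71.7° = 3.1848.
τ(621 nm) = 0.0923 × (560/621)⁴ × 3.1848 = 0.0923 × 0.6613 × 3.1848 = 0.1944.
τ(489 nm) = 0.0923 × (560/489)⁴ × 3.1848 = 0.0923 × 1.7200 × 3.1848 = 0.5056.
T(621)/T(489) = exp(τ_B − τ_A) = exp(0.3112) = 1.3651.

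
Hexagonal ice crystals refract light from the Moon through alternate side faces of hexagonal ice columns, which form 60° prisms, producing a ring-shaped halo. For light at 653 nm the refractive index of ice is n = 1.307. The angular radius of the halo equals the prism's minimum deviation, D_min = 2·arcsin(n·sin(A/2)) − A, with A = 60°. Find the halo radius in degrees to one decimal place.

n·sin(A/2) = 1.307 × sin 30° = 1.307 × 0.5000 = 0.6535.
D_min = 2·arcsin(0.6535) − 60° = 2 × 40.806° − 60° = 21.612°.

21.6°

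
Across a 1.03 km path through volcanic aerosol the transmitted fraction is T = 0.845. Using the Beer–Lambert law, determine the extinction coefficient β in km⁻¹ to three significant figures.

0.164 km⁻¹

Beer–Lambert: T = exp(−βL) ⇒ β = −ln(T)/L = −ln(0.845)/1.03 = 0.1684/1.03 = 0.1635 km⁻¹.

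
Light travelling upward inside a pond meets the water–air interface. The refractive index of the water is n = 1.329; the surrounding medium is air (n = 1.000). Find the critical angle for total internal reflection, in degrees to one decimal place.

48.8°

sin θ_c = n_air / n = 1.000 / 1.329 = 0.7524.
θ_c = arcsin(0.7524) = 48.80°.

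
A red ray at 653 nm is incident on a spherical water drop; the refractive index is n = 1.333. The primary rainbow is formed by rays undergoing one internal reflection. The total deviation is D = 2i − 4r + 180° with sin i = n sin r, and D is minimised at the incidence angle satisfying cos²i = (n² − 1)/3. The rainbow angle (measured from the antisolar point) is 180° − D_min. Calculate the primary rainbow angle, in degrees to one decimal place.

42.1°

cos²i = (1.77689 − 1)/3 = 0.25896; i = arccos(0.50888) = 59.410°.
sin r = sin 59.410°/1.333 = 0.64579; r = 40.225°.
D_min = 2·59.410° − 4·40.225° + 180° = 137.922°.
Rainbow angle = 180° − D_min = 42.078°.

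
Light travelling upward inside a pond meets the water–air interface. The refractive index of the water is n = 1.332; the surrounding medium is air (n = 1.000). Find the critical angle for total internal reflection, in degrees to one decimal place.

48.7°

sin θ_c = n_air / n = 1.000 / 1.332 = 0.7508.
θ_c = arcsin(0.7508) = 48.66°.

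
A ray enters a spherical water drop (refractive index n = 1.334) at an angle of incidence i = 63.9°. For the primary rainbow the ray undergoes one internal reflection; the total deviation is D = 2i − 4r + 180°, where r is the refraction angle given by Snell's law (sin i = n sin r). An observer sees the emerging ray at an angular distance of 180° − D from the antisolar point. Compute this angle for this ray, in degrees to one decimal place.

sin r = sin 63.9° / 1.334 = 0.8980/1.334 = 0.6732; r = 42.31°.
D = 2·63.9° − 4·42.31° + 180° = 127.80° − 169.25° + 180° = 138.55°.
Angle from antisolar point = 180° − D = 41.45°.

41.5°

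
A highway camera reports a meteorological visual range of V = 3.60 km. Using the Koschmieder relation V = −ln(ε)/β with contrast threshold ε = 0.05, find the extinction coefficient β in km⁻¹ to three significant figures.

β = −ln(0.05) / V = 2.996 / 3.60 = 0.8321 km⁻¹.

0.832 km⁻¹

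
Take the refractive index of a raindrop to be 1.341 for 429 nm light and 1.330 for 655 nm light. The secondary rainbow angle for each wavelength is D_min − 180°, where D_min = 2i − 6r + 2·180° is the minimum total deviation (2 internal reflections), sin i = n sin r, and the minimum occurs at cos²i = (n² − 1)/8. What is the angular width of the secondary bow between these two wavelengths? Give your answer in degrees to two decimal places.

At 429 nm (n = 1.341): cos²i = 0.09979 → i = 71.586°, r = 45.034°, D_min = 232.966°, rainbow angle = 52.966°.
At 655 nm (n = 1.330): cos²i = 0.09611 → i = 71.940°, r = 45.630°, D_min = 230.101°, rainbow angle = 50.101°.
Angular width = |52.966° − 50.101°| = 2.865°.

2.86°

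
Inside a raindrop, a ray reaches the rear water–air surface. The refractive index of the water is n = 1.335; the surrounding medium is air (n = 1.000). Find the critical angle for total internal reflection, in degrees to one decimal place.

48.5°

sin θ_c = n_air / n = 1.000 / 1.335 = 0.7491.
θ_c = arcsin(0.7491) = 48.51°.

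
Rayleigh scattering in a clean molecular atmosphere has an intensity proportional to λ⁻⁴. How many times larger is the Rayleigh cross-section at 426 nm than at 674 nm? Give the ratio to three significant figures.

6.27

Rayleigh scattering ∝ λ⁻⁴, so the ratio of coefficients is the inverse fourth power of the wavelength ratio.
σ(426)/σ(674) = (674/426)⁴ = (1.5822)⁴ = 6.266.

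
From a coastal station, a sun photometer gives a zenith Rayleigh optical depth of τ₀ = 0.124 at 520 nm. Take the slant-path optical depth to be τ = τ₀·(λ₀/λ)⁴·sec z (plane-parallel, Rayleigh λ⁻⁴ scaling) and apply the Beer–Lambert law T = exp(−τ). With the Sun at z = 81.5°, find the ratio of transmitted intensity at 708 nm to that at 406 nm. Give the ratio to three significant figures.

7.49

Airmass: sec 81.5° = 6.7655.
τ(708 nm) = 0.124 × (520/708)⁴ × 6.7655 = 0.124 × 0.2910 × 6.7655 = 0.2441.
τ(406 nm) = 0.124 × (520/406)⁴ × 6.7655 = 0.124 × 2.6910 × 6.7655 = 2.2575.
T(708)/T(406) = exp(τ_B − τ_A) = exp(2.0134) = 7.4886.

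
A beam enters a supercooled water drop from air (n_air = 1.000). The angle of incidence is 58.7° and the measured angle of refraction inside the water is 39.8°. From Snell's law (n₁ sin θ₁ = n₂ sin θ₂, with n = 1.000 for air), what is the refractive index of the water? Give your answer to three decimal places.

1.335

n = sin θ_i / sin θ_r = sin 58.7° / sin 39.8° = 0.8545 / 0.6401 = 1.3349.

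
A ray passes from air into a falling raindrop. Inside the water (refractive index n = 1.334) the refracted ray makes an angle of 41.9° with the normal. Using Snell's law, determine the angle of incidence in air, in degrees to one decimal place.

63.0°

Snell: sin θ_i = n · sin θ_r = 1.334 × sin 41.9° = 1.334 × 0.6678 = 0.8909.
θ_i = arcsin(0.8909) = 62.99°.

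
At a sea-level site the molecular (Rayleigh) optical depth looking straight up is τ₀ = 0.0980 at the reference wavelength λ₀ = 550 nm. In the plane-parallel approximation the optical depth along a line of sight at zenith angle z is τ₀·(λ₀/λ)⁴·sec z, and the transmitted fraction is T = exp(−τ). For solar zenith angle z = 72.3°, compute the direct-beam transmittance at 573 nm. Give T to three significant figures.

0.761

sec 72.3° = 3.2891.
τ = 0.0980 × (550/573)⁴ × 3.2891 = 0.0980 × 0.8489 × 3.2891 = 0.2736.
T = exp(−0.2736) = 0.7606.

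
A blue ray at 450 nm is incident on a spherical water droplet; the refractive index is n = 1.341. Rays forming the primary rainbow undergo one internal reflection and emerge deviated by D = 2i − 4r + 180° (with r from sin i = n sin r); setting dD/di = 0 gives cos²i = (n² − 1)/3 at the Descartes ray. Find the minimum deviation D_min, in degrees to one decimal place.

139.1°

cos²i = (1.79828 − 1)/3 = 0.26609; i = arccos(0.51584) = 58.946°.
sin r = sin 58.946°/1.341 = 0.63884; r = 39.705°.
D_min = 2·58.946° − 4·39.705° + 180° = 139.071°.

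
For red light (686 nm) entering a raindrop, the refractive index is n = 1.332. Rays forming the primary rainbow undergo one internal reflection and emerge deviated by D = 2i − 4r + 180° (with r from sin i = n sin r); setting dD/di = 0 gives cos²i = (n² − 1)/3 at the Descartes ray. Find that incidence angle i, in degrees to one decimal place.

59.5°

cos²i = (1.332² − 1)/3 = (1.77422 − 1)/3 = 0.25807.
cos i = 0.50801, so i = 59.469°.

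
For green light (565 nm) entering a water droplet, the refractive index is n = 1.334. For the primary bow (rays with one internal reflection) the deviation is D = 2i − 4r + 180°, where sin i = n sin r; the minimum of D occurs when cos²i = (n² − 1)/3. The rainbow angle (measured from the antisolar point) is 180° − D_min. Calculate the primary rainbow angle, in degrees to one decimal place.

cos²i = (1.77956 − 1)/3 = 0.25985; i = arccos(0.50976) = 59.352°.
sin r = sin 59.352°/1.334 = 0.64492; r = 40.159°.
D_min = 2·59.352° − 4·40.159° + 180° = 138.067°.
Rainbow angle = 180° − D_min = 41.933°.

41.9°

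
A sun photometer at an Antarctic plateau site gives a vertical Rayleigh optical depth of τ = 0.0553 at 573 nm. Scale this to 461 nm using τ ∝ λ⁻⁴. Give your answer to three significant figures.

0.132

τ(461 nm) = τ(573 nm) × (573/461)⁴ = 0.0553 × (1.2430)⁴ = 0.0553 × 2.3868 = 0.1320.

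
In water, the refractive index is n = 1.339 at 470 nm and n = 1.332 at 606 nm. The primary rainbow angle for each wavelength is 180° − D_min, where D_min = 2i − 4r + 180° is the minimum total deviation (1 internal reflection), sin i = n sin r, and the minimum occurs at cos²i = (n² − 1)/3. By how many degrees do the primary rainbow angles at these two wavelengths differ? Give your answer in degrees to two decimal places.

1.01°

At 470 nm (n = 1.339): cos²i = 0.26431 → i = 59.062°, r = 39.834°, D_min = 138.786°, rainbow angle = 41.214°.
At 606 nm (n = 1.332): cos²i = 0.25807 → i = 59.469°, r = 40.290°, D_min = 137.776°, rainbow angle = 42.224°.
Angular width = |41.214° − 42.224°| = 1.010°.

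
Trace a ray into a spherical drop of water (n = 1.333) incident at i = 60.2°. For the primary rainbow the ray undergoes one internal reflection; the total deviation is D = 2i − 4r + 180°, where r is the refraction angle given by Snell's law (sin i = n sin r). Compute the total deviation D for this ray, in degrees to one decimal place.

sin r = sin 60.2° / 1.333 = 0.8678/1.333 = 0.6510; r = 40.62°.
D = 2·60.2° − 4·40.62° + 180° = 120.40° − 162.46° + 180° = 137.94°.

137.9°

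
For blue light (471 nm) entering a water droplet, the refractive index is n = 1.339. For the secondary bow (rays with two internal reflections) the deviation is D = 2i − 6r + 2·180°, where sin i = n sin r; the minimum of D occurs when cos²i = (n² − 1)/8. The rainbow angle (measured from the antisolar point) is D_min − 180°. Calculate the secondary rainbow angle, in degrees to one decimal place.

cos²i = (1.79292 − 1)/8 = 0.09912; i = arccos(0.31483) = 71.650°.
sin r = sin 71.650°/1.339 = 0.70885; r = 45.141°.
D_min = 2·71.650° − 6·45.141° + 360° = 232.451°.
Rainbow angle = D_min − 180° = 52.451°.

52.5°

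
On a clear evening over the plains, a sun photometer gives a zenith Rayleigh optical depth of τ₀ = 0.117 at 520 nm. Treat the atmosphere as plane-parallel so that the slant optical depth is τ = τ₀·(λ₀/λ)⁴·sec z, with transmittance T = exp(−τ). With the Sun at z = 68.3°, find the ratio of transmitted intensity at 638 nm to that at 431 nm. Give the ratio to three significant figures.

1.70

Airmass: sec 68.3° = 2.7046.
τ(638 nm) = 0.117 × (520/638)⁴ × 2.7046 = 0.117 × 0.4413 × 2.7046 = 0.1396.
τ(431 nm) = 0.117 × (520/431)⁴ × 2.7046 = 0.117 × 2.1189 × 2.7046 = 0.6705.
T(638)/T(431) = exp(τ_B − τ_A) = exp(0.5308) = 1.7004.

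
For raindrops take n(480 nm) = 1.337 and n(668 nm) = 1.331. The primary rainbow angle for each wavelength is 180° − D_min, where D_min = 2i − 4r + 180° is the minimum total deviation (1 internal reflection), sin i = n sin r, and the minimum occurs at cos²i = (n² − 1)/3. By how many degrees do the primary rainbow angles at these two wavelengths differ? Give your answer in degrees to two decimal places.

At 480 nm (n = 1.337): cos²i = 0.26252 → i = 59.178°, r = 39.964°, D_min = 138.500°, rainbow angle = 41.500°.
At 668 nm (n = 1.331): cos²i = 0.25719 → i = 59.527°, r = 40.356°, D_min = 137.630°, rainbow angle = 42.370°.
Angular width = |41.500° − 42.370°| = 0.870°.

0.87°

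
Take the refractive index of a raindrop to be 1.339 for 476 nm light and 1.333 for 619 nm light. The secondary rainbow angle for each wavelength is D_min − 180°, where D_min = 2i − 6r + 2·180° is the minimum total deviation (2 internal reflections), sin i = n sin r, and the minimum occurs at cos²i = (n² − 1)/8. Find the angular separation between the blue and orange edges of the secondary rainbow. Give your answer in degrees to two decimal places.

1.56°

At 476 nm (n = 1.339): cos²i = 0.09912 → i = 71.650°, r = 45.141°, D_min = 232.451°, rainbow angle = 52.451°.
At 619 nm (n = 1.333): cos²i = 0.09711 → i = 71.843°, r = 45.466°, D_min = 230.891°, rainbow angle = 50.891°.
Angular width = |52.451° − 50.891°| = 1.560°.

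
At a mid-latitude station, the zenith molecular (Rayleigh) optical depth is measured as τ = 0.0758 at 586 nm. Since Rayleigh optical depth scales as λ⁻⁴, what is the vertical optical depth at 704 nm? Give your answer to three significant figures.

0.0364

τ(704 nm) = τ(586 nm) × (586/704)⁴ = 0.0758 × (0.8324)⁴ = 0.0758 × 0.4801 = 0.0364.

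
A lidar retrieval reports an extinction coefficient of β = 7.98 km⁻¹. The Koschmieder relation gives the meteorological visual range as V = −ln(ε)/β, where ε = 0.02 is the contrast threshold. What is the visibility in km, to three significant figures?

0.490 km

V = −ln(0.02) / 7.98 = 3.912 / 7.98 = 0.4902 km.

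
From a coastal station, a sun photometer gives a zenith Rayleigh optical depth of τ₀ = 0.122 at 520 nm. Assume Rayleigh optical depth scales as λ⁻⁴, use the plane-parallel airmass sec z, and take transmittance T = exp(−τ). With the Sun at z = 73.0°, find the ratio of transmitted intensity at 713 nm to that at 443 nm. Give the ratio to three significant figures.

Airmass: sec 73.0° = 3.4203.
τ(713 nm) = 0.122 × (520/713)⁴ × 3.4203 = 0.122 × 0.2829 × 3.4203 = 0.1181.
τ(443 nm) = 0.122 × (520/443)⁴ × 3.4203 = 0.122 × 1.8984 × 3.4203 = 0.7922.
T(713)/T(443) = exp(τ_B − τ_A) = exp(0.6741) = 1.9623.

1.96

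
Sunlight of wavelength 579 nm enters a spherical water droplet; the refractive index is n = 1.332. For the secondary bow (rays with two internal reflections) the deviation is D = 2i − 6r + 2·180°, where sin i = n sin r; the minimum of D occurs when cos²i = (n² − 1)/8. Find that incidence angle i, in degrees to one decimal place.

71.9°

cos²i = (1.332² − 1)/8 = (1.77422 − 1)/8 = 0.09678.
cos i = 0.31109, so i = 71.875°.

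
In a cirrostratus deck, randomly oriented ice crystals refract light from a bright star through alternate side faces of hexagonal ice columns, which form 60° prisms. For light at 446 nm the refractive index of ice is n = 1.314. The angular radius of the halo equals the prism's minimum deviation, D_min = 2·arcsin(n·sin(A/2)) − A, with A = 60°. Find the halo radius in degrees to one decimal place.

n·sin(A/2) = 1.314 × sin 30° = 1.314 × 0.5000 = 0.6570.
D_min = 2·arcsin(0.6570) − 60° = 2 × 41.071° − 60° = 22.143°.

22.1°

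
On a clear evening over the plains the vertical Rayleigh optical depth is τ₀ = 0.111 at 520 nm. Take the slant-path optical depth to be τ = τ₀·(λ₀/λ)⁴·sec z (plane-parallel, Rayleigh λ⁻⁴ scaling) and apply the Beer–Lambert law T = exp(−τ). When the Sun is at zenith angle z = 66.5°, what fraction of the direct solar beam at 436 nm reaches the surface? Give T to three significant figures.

sec 66.5° = 2.5078.
τ = 0.111 × (520/436)⁴ × 2.5078 = 0.111 × 2.0233 × 2.5078 = 0.5632.
T = exp(−0.5632) = 0.5694.

0.569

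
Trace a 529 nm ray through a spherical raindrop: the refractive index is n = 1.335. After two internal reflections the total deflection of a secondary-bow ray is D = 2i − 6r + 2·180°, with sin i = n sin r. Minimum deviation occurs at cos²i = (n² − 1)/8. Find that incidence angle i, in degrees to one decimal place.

cos²i = (1.335² − 1)/8 = (1.78222 − 1)/8 = 0.09778.
cos i = 0.31269, so i = 71.778°.

71.8°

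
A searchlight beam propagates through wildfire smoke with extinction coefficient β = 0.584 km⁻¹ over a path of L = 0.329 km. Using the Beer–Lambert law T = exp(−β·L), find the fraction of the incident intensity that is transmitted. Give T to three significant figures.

τ = β·L = 0.584 × 0.329 = 0.1921.
T = exp(−0.1921) = 0.8252.

0.825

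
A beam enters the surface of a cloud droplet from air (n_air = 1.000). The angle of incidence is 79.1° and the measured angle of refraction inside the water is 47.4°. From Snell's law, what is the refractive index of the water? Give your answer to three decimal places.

n = sin θ_i / sin θ_r = sin 79.1° / sin 47.4° = 0.9820 / 0.7361 = 1.3340.

1.334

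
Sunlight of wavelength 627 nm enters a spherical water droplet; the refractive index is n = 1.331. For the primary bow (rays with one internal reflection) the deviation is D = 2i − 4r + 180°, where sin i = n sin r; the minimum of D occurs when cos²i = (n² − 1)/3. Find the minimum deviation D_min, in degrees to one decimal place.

137.6°

cos²i = (1.77156 − 1)/3 = 0.25719; i = arccos(0.50714) = 59.527°.
sin r = sin 59.527°/1.331 = 0.64753; r = 40.356°.
D_min = 2·59.527° − 4·40.356° + 180° = 137.630°.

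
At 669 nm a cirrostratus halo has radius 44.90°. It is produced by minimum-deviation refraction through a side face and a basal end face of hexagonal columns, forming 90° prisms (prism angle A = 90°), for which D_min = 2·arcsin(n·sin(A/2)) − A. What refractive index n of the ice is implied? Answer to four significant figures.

1.306

Rearranging: n = sin((D_min + A)/2) / sin(A/2).
(D_min + A)/2 = (44.90° + 90°)/2 = 67.450°.
n = sin 67.450° / sin 45° = 0.9235 / 0.7071 = 1.3061.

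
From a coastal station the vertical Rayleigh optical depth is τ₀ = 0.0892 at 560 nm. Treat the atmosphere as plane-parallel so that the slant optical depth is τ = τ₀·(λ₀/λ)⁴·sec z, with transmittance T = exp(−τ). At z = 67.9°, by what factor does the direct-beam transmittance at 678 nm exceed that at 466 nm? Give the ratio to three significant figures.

Airmass: sec 67.9° = 2.6580.
τ(678 nm) = 0.0892 × (560/678)⁴ × 2.6580 = 0.0892 × 0.4654 × 2.6580 = 0.1103.
τ(466 nm) = 0.0892 × (560/466)⁴ × 2.6580 = 0.0892 × 2.0855 × 2.6580 = 0.4945.
T(678)/T(466) = exp(τ_B − τ_A) = exp(0.3841) = 1.4683.

1.47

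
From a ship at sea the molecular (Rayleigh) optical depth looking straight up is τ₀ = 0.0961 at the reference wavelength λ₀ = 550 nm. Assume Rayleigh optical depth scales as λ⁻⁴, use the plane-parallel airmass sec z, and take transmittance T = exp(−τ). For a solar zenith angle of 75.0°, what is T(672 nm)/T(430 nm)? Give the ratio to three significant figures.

Airmass: sec 75.0° = 3.8637.
τ(672 nm) = 0.0961 × (550/672)⁴ × 3.8637 = 0.0961 × 0.4487 × 3.8637 = 0.1666.
τ(430 nm) = 0.0961 × (550/430)⁴ × 3.8637 = 0.0961 × 2.6766 × 3.8637 = 0.9938.
T(672)/T(430) = exp(τ_B − τ_A) = exp(0.8272) = 2.2869.

2.29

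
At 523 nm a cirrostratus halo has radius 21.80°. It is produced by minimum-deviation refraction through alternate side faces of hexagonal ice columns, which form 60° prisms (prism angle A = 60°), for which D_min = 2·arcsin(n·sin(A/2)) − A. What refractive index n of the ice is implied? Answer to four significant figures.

Rearranging: n = sin((D_min + A)/2) / sin(A/2).
(D_min + A)/2 = (21.80° + 60°)/2 = 40.900°.
n = sin 40.900° / sin 30° = 0.6547 / 0.5000 = 1.3095.

1.309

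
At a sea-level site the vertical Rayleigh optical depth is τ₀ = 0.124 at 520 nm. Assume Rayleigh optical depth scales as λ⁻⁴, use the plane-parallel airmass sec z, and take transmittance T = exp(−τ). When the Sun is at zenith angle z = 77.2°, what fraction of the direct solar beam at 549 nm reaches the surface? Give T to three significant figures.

0.637

sec 77.2° = 4.5137.
τ = 0.124 × (520/549)⁴ × 4.5137 = 0.124 × 0.8049 × 4.5137 = 0.4505.
T = exp(−0.4505) = 0.6373.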